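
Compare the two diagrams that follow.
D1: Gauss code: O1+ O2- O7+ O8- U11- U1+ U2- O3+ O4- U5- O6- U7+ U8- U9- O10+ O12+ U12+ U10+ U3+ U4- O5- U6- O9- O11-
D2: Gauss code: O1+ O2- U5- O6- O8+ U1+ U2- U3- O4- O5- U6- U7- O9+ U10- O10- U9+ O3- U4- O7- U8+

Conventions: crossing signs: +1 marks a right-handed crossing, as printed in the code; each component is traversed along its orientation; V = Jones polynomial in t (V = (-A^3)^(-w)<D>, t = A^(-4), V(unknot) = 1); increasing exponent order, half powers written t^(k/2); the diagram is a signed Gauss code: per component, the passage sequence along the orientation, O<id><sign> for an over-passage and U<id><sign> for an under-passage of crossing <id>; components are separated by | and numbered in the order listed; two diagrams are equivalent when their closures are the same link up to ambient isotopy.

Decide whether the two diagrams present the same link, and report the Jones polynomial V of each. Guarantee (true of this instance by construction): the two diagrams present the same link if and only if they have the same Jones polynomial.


equivalent: no
D1 (bracket A^-2 + A^6 - A^10; 12 crossings at w = -2): V = -t^-4 + t^-3 + t^-1
V(D2) = -t^-6 + t^-5 - t^-4 + 2t^-3 - t^-2 + t^-1  [10 crossings, <D> = A^-8 - A^-4 + 2 - A^4 + A^8 - A^12, w = -4]
observation: comparing 2 Jones polynomials yields 2 groups


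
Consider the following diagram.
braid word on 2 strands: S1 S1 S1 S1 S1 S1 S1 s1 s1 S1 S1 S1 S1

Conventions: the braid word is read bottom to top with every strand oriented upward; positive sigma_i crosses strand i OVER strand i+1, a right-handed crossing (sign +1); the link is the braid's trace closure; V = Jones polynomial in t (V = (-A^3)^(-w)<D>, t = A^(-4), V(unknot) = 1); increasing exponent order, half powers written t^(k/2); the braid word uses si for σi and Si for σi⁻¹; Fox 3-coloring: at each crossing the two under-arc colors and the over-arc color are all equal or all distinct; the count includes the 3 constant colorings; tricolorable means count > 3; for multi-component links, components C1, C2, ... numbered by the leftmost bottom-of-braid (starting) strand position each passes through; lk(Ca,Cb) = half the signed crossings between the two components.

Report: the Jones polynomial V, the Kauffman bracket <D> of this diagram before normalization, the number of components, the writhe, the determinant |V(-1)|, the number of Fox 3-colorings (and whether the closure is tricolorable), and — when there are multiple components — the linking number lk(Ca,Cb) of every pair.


Jones polynomial: V(t) = -t^-13 + t^-12 - t^-11 + t^-10 - t^-9 + t^-8 - t^-7 + t^-6 + t^-4
<D> = -A^-11 - A^-3 + A - A^5 + A^9 - A^13 + A^17 - A^21 + A^25; writhe -9
components 1, writhe -9 (13 crossings)
3-colorings: 9 of 3^13, det 9 — tricolorable
note: |V(-1)| = 9: so tricolorable, since 3 divides 9


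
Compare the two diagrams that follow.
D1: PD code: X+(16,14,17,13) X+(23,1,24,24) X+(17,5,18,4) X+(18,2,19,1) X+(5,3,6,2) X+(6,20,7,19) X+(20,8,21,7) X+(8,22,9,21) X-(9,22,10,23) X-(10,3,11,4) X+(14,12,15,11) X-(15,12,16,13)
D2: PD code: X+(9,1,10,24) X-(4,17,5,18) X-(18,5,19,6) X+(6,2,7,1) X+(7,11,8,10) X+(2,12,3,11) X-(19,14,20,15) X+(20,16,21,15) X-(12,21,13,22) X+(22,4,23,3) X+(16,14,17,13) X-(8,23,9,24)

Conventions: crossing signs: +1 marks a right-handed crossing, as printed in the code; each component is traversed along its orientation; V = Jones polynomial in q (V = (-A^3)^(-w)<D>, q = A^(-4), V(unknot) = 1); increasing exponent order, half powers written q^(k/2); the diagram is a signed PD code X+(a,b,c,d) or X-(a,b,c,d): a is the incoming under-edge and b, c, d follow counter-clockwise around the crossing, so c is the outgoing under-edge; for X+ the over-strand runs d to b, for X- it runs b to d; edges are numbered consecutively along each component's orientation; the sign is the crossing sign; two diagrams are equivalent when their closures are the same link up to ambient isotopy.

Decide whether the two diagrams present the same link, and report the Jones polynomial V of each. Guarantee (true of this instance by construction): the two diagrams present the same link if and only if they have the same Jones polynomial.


equivalent: no
D1 (bracket -A^2 + A^6 + A^14; 12 crossings at w = +6): V = q + q^3 - q^4
V(D2) = -q^-3 + 2q^-2 - 2q^-1 + 3 - 2q + 2q^2 - q^3  (w +2, c 12, <D> = -A^-6 + 2A^-2 - 2A^2 + 3A^6 - 2A^10 + 2A^14 - A^18)
key observation: 2 values of V(q) split the 2 diagrams


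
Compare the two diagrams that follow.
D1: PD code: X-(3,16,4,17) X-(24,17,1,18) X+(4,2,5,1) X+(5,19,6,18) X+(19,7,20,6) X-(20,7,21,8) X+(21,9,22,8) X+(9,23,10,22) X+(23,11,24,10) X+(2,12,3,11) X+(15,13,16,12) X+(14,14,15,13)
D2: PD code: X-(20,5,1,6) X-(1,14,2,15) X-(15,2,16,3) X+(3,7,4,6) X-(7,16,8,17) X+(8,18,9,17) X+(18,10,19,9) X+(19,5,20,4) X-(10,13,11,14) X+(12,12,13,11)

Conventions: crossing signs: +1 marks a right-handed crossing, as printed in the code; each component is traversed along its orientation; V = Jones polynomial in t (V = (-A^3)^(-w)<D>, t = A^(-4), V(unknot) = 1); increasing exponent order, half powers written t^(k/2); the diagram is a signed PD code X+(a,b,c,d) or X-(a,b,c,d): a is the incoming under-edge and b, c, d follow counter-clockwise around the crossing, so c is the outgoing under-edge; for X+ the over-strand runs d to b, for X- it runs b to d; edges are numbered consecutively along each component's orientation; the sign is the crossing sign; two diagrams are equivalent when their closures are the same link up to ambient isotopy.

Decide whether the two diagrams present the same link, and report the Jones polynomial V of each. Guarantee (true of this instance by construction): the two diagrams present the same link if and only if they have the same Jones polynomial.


equivalent: no
V(D1) = t + t^3 - t^4  (w +6, c 12, <D> = -A^2 + A^6 + A^14)
V(D2) = 1  (w 0, c 10, <D> = 1)
why: 2 values of V(t) split the 2 diagrams


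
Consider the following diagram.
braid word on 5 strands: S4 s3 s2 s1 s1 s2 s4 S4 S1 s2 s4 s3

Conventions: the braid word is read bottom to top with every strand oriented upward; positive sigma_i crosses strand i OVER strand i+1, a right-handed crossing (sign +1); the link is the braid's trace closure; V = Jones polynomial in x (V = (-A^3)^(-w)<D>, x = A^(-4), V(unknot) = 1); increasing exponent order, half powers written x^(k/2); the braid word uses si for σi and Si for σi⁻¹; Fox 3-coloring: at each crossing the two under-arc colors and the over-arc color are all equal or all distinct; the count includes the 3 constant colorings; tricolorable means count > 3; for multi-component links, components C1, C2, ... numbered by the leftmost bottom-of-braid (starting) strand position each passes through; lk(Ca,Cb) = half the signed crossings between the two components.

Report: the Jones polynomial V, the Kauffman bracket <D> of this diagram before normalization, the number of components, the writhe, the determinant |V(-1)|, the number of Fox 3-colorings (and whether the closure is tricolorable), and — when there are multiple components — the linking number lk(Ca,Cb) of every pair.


Jones polynomial: V(x) = x - x^2 + 2x^3 - x^4 + x^5 - x^6
<D> = -A^-6 + A^-2 - A^2 + 2A^6 - A^10 + A^14; writhe +6
components 1, writhe +6 (12 crossings)
3-colorings: 3 of 3^12, det 7 — not tricolorable
note: w = +6 (over 12 crossings) is diagram-only; (-A^3)^(-6) removes it from V


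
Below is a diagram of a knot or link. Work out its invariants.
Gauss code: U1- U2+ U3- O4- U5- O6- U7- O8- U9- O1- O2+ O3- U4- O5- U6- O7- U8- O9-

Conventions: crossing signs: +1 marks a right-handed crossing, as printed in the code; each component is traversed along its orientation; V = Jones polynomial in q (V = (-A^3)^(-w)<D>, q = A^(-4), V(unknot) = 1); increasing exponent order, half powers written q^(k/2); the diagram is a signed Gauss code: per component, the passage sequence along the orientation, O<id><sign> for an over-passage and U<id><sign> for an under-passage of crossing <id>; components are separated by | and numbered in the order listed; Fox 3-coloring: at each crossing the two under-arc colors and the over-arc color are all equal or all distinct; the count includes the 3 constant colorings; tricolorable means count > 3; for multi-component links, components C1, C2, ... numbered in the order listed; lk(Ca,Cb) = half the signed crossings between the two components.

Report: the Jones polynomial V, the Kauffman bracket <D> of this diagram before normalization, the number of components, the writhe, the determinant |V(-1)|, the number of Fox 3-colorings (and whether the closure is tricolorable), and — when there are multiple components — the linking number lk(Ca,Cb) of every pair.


V(q) = -q^-10 + q^-9 - q^-8 + q^-7 - q^-6 + q^-5 + q^-3
bracket: -A^-9 - A^-1 + A^3 - A^7 + A^11 - A^15 + A^19, w = -7
1 component, writhe -7, over 9 crossings
det 7, colorings 3 of 3^9 — not tricolorable
observation: the span of V is 7, forcing >= 7 crossings in any diagram


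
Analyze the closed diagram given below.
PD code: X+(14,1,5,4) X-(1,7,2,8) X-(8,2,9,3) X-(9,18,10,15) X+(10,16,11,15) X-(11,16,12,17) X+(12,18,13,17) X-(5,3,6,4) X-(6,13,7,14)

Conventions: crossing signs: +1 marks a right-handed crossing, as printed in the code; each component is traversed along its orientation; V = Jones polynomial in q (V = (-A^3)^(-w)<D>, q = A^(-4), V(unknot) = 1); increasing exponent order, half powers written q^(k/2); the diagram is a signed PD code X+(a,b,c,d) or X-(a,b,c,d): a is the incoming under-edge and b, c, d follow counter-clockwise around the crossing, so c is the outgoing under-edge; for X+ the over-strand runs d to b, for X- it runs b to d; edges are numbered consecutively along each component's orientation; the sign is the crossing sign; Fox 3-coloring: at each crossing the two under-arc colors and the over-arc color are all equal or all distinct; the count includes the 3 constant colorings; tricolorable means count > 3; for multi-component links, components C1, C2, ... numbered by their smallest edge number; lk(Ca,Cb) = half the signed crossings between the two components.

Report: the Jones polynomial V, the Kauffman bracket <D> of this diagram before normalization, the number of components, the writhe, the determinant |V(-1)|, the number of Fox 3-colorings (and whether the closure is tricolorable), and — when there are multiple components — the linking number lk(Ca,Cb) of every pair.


V(q) = q^-3 + q^-2 + q^-1 + 1
bracket: -A^-9 - A^-5 - A^-1 - A^3, w = -3
3 components, writhe -3, over 9 crossings
lk(C1,C2) = -1
linking number lk(C1,C3) = 0
lk(C2,C3): 0
det 0, colorings 9 of 3^10 — tricolorable
observation: the span of V is 3, within the link bound 9 + 3 - 1


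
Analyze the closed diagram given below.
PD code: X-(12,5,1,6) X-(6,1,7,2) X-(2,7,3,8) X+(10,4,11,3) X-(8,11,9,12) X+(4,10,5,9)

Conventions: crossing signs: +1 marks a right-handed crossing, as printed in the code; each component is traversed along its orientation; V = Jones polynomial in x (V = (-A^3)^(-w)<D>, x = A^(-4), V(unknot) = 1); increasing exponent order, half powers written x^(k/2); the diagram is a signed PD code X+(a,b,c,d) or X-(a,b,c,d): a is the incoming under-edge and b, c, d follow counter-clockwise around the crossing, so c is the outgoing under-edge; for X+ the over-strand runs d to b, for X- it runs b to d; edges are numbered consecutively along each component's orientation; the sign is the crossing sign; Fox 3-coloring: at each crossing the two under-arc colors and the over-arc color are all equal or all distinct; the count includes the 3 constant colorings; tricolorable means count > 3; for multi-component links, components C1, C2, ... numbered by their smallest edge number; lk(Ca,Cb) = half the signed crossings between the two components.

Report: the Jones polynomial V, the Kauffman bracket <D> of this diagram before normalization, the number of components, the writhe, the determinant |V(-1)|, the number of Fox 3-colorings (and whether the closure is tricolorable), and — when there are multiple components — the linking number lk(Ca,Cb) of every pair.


Jones polynomial: V(x) = x^-5 - 2x^-4 + 2x^-3 - 2x^-2 + 2x^-1 - 1 + x
<D> = A^-10 - A^-6 + 2A^-2 - 2A^2 + 2A^6 - 2A^10 + A^14; writhe -2
components 1, writhe -2 (6 crossings)
3-colorings: 3 of 3^6, det 11 — not tricolorable
note: |V(-1)| = 11: so not tricolorable, since 3 does not divide 11


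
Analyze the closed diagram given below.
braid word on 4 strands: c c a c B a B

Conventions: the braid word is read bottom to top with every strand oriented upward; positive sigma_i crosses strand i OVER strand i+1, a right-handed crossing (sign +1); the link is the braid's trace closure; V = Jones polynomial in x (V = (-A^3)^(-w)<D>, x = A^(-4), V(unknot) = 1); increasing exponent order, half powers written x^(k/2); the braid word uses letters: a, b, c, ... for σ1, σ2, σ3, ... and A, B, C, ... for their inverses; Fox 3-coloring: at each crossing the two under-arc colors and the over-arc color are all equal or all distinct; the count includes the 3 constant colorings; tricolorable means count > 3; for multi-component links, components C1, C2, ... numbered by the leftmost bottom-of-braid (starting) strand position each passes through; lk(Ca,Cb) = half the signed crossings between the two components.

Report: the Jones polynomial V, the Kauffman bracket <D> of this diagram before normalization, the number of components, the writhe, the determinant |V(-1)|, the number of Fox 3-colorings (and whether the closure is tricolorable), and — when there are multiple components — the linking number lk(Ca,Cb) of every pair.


V(x) = x^-1 - 1 + 2x - 3x^2 + 3x^3 - 2x^4 + 2x^5 - x^6
bracket: A^-15 - 2A^-11 + 2A^-7 - 3A^-3 + 3A - 2A^5 + A^9 - A^13, w = +3
1 component, writhe +3, over 7 crossings
det 15, colorings 9 of 3^7 — tricolorable
observation: the span of V is 7, forcing >= 7 crossings in any diagram


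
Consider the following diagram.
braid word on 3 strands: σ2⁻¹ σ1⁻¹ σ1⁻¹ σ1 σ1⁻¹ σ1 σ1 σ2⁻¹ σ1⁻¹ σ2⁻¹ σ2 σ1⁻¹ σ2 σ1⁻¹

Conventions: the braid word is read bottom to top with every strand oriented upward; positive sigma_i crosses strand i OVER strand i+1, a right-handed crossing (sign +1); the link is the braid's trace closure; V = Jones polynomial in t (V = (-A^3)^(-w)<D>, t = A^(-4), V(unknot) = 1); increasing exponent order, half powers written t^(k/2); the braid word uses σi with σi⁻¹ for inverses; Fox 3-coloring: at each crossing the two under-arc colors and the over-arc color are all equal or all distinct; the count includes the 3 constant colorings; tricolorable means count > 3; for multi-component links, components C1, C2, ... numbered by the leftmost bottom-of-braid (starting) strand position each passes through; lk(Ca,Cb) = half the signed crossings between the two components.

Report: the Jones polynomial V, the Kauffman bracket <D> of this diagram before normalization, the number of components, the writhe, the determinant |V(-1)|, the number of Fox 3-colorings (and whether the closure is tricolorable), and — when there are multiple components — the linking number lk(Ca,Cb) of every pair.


V = -t^-6 + t^-5 - t^-4 + 2t^-3 - t^-2 + t^-1
<D> = A^-8 - A^-4 + 2 - A^4 + A^8 - A^12 (w = -4)
1 component over 14 crossings, w = -4
3 Fox colorings among 3^14, |V(-1)| = 7: not tricolorable
why: inverse pairs cancel, leaving σ2⁻¹ σ2⁻¹ σ1⁻¹ σ1⁻¹ σ2 σ1⁻¹


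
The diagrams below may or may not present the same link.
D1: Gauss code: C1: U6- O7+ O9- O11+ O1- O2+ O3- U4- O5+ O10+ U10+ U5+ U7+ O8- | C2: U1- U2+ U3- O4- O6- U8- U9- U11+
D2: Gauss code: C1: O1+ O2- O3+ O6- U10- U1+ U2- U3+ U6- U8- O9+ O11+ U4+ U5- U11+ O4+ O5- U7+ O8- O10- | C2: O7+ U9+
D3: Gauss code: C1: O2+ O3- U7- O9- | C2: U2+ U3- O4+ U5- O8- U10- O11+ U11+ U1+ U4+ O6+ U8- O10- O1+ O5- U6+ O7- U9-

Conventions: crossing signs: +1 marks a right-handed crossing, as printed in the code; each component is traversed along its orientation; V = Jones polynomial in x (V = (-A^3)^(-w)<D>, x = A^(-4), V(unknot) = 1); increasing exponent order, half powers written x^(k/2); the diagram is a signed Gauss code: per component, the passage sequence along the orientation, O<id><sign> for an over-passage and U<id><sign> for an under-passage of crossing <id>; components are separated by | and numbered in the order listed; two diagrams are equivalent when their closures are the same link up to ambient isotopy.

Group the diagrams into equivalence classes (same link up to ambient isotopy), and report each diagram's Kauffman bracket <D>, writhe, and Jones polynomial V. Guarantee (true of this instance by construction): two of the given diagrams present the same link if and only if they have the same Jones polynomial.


classes: {D1} | {D2} | {D3}
V(D1) = -x^(-9/2) - x^(-5/2) + x^(-3/2) - x^(-1/2)  [11 crossings, <D> = A^-1 - A^3 + A^7 + A^15, w = -1]
V(D2) = -x^(1/2) - x^(5/2)  (w +1, c 11, <D> = A^-7 + A)
D3 (bracket A^-9 - A^-5 + 2A^-1 - 2A^3 + 2A^7 - A^11 + A^15; 11 crossings at w = -1): V = -x^(-9/2) + x^(-7/2) - 2x^(-5/2) + 2x^(-3/2) - 2x^(-1/2) + x^(1/2) - x^(3/2)
note: 3 classes among 3 diagrams; unequal V(x) rules out equality


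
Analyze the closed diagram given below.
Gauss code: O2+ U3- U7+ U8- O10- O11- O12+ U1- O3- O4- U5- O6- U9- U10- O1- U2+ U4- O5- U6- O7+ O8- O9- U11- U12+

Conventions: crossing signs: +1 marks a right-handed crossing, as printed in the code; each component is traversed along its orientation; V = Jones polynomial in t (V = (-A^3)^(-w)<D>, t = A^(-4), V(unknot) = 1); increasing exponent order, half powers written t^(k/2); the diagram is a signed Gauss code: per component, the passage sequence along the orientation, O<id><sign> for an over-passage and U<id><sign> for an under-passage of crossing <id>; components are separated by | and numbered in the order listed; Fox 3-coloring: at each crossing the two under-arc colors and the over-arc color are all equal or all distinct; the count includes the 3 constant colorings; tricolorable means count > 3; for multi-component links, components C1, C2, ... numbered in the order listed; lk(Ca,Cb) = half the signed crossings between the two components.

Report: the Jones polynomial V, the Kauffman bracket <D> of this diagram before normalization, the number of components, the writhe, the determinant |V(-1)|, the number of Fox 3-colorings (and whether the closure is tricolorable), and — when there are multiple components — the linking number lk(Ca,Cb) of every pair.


V(t) = -t^-9 + 2t^-8 - 3t^-7 + 3t^-6 - 3t^-5 + 3t^-4 - t^-3 + t^-2
bracket: A^-10 - A^-6 + 3A^-2 - 3A^2 + 3A^6 - 3A^10 + 2A^14 - A^18, w = -6
1 component, writhe -6, over 12 crossings
det 17, colorings 3 of 3^12 — not tricolorable
observation: det 17 = |V(-1)|; not divisible by 3, so not tricolorable


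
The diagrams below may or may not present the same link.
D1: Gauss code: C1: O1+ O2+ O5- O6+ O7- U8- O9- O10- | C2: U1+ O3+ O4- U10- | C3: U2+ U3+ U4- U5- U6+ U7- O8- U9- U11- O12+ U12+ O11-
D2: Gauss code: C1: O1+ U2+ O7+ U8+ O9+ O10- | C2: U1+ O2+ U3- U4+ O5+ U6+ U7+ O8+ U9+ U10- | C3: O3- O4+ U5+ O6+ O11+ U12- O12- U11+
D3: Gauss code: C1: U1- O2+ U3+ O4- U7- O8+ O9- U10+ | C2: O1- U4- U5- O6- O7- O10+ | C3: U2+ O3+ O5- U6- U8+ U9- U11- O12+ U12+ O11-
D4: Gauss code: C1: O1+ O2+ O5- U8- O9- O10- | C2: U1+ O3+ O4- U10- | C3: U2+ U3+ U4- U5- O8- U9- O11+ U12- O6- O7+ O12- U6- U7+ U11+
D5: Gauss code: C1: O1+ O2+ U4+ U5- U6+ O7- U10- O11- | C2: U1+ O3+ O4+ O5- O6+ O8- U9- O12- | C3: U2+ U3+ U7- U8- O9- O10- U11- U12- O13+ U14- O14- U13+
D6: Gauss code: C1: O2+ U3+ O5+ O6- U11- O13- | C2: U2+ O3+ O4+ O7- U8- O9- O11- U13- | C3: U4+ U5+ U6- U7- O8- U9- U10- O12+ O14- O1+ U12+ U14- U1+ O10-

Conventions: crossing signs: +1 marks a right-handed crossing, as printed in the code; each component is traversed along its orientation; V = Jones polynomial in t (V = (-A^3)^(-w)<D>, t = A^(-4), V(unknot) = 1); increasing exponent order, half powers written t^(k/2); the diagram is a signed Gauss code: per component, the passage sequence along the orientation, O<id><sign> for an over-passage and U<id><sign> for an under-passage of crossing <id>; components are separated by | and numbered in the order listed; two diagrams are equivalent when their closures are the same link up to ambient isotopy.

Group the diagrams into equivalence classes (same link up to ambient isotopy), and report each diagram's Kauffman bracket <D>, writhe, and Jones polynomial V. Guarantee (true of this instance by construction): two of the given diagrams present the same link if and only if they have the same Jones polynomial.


equivalence classes: {D1, D4, D6} | {D2} | {D3, D5}
D1 (bracket A^-6 + A^-2 + A^2 + A^6; 12 crossings at w = -2): V = t^-3 + t^-2 + t^-1 + 1
V(D2) = t^2 + 2t^4 - t^5 + 2t^6 - t^7 + t^8  [12 crossings, <D> = A^-14 - A^-10 + 2A^-6 - A^-2 + 2A^2 + A^10, w = +6]
V(D3) = t^-4 + t^-2 + 2  [12 crossings, <D> = 2A^-6 + A^2 + A^10, w = -2]
V(D4) = t^-3 + t^-2 + t^-1 + 1  [12 crossings, <D> = A^-6 + A^-2 + A^2 + A^6, w = -2]
V(D5) = t^-4 + t^-2 + 2  (w -2, c 14, <D> = 2A^-6 + A^2 + A^10)
V(D6) = t^-3 + t^-2 + t^-1 + 1  [14 crossings, <D> = A^-6 + A^-2 + A^2 + A^6, w = -2]
key observation: comparing 6 Jones polynomials yields 3 groups


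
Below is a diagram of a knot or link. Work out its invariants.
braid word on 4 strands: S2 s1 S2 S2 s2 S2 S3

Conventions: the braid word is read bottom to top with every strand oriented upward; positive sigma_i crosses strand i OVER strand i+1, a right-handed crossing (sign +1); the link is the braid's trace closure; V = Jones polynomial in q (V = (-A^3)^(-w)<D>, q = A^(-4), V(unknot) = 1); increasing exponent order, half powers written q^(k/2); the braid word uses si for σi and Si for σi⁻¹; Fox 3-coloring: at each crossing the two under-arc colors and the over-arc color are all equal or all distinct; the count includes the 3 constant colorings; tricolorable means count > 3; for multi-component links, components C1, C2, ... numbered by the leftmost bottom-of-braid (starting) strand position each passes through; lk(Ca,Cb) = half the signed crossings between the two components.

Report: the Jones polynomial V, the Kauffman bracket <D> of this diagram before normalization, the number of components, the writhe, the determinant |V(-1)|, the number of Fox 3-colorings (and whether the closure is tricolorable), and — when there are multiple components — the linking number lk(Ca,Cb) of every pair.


Jones polynomial: V(q) = -q^-4 + q^-3 + q^-1
<D> = -A^-5 - A^3 + A^7; writhe -3
components 1, writhe -3 (7 crossings)
3-colorings: 9 of 3^7, det 3 — tricolorable
note: inverse pairs cancel, leaving σ2⁻¹ σ1 σ2⁻¹ σ2⁻¹ σ3⁻¹


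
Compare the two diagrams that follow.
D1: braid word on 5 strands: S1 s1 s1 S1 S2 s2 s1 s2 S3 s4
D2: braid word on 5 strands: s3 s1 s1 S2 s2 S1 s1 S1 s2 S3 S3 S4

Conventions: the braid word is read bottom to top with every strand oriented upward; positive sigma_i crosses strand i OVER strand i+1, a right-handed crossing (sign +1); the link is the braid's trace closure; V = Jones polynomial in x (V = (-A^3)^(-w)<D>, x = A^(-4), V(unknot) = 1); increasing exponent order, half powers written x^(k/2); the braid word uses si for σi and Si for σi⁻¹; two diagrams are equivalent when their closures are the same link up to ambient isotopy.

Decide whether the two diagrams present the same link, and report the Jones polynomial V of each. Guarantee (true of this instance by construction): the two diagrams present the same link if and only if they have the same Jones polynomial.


equivalent: yes
V(D1) = 1  (w +2, c 10, <D> = A^6)
V(D2) = 1  [12 crossings, <D> = 1, w = 0]
key observation: Markov moves rewrite D1 (10 crossings) into D2 (12)


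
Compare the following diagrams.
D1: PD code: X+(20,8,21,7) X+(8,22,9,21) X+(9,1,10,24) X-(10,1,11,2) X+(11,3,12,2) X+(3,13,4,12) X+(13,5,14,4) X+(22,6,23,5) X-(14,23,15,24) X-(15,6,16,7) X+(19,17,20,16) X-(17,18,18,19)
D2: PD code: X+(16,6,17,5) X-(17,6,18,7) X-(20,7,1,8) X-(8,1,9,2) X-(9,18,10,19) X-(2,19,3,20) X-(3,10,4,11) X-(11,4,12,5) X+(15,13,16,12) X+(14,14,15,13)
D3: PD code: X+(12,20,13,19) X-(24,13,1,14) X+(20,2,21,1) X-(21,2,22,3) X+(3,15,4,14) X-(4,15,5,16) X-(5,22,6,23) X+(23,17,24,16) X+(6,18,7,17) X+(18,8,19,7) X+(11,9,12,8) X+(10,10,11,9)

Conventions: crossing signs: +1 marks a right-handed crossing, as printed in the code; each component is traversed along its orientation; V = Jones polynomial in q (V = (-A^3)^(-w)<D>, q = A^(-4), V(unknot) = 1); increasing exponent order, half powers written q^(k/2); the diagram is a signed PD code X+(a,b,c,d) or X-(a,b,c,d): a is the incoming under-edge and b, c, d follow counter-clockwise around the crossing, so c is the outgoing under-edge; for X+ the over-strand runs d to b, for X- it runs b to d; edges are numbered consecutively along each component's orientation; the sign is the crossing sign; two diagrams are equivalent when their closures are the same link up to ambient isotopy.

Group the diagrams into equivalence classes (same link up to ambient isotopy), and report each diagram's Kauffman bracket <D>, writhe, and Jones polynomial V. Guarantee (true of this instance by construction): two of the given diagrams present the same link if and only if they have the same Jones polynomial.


equivalence classes: {D1} | {D2} | {D3}
D1 (bracket -A^-12 + A^-8 - A^-4 + 2 - A^4 + A^8; 12 crossings at w = +4): V = q - q^2 + 2q^3 - q^4 + q^5 - q^6
V(D2) = -q^-7 + q^-6 - q^-5 + q^-4 + q^-2  (w -4, c 10, <D> = A^-4 + A^4 - A^8 + A^12 - A^16)
V(D3) = q + q^3 - q^4  [12 crossings, <D> = -A^-4 + 1 + A^8, w = +4]
key observation: 3 classes among 3 diagrams; unequal V(q) rules out equality


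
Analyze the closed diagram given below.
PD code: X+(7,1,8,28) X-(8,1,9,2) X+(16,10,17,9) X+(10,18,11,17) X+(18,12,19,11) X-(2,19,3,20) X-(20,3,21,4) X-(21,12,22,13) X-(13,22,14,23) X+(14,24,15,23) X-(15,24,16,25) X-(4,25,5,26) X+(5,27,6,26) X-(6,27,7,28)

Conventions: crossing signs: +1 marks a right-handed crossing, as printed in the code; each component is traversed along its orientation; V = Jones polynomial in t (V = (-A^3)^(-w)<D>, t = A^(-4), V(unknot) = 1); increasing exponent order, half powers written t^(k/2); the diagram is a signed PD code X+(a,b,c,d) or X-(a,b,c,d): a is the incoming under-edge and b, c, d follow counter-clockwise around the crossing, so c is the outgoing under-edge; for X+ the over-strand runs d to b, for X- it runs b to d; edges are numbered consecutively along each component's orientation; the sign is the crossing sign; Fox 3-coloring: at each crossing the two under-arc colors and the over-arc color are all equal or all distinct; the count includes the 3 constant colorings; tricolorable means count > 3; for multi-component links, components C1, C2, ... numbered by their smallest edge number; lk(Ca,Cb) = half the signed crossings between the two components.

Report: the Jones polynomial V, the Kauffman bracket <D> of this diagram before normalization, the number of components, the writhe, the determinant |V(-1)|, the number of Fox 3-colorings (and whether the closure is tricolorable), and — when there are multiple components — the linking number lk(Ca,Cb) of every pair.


Jones polynomial: V(t) = -t^-5 + t^-4 - t^-3 + 2t^-2 - t^-1 + 2 - t
<D> = -A^-10 + 2A^-6 - A^-2 + 2A^2 - A^6 + A^10 - A^14; writhe -2
components 1, writhe -2 (14 crossings)
3-colorings: 9 of 3^14, det 9 — tricolorable
note: w = -2 shifts under R1 moves; the (-A^3)^(2) factor cancels that in V


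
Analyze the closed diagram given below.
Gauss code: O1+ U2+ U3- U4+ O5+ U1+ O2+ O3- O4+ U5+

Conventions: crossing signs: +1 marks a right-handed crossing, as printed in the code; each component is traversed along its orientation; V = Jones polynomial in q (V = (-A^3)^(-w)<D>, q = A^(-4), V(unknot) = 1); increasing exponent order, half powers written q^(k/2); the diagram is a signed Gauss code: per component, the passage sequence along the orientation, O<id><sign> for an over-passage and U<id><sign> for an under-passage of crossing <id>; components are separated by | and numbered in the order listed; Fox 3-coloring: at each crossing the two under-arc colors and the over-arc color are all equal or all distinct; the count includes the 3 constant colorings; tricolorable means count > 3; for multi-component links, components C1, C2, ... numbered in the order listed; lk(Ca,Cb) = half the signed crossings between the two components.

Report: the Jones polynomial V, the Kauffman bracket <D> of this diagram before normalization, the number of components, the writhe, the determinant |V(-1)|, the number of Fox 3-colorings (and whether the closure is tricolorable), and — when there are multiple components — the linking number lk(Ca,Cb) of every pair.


Jones polynomial: V(q) = q + q^3 - q^4
<D> = A^-7 - A^-3 - A^5; writhe +3
components 1, writhe +3 (5 crossings)
3-colorings: 9 of 3^5, det 3 — tricolorable
note: |V(-1)| = 3: so tricolorable, since 3 divides 3


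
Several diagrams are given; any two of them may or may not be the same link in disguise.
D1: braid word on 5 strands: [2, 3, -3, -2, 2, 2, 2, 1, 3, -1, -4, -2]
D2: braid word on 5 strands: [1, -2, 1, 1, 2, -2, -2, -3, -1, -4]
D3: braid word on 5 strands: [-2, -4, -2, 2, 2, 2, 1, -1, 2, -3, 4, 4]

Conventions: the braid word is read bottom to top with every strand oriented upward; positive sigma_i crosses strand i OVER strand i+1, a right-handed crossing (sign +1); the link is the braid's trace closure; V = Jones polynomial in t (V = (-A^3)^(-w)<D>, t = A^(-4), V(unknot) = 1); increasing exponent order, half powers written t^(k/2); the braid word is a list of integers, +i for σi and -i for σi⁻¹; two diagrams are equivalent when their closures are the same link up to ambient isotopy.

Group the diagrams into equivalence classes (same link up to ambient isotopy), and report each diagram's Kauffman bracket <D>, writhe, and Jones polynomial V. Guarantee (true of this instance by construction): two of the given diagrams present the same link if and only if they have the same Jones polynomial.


classes: {D1, D3} | {D2}
V(D1) = 1 + t + t^2 + t^3  [12 crossings, <D> = A^-6 + A^-2 + A^2 + A^6, w = +2]
V(D2) = t^-2 + 2 + t^2  (w -2, c 10, <D> = A^-14 + 2A^-6 + A^2)
V(D3) = 1 + t + t^2 + t^3  [12 crossings, <D> = A^-6 + A^-2 + A^2 + A^6, w = +2]
note: comparing 3 Jones polynomials yields 2 groups


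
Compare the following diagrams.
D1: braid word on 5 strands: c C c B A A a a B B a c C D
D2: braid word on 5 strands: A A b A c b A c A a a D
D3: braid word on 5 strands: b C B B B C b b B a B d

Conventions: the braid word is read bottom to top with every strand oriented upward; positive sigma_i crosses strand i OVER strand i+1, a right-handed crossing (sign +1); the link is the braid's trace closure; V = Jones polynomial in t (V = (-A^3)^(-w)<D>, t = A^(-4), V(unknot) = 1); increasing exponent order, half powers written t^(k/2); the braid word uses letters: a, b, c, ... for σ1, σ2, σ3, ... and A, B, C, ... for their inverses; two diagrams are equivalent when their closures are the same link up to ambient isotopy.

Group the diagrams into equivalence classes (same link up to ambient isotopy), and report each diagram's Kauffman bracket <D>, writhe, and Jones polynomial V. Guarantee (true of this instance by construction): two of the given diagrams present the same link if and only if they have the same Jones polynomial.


equivalence classes: {D1} | {D2} | {D3}
D1 (bracket A^-2 + A^6 - A^10; 14 crossings at w = -2): V = -t^-4 + t^-3 + t^-1
V(D2) = -t^-3 + 2t^-2 - 2t^-1 + 3 - 2t + 2t^2 - t^3  [12 crossings, <D> = -A^-12 + 2A^-8 - 2A^-4 + 3 - 2A^4 + 2A^8 - A^12, w = 0]
V(D3) = -t^-6 + t^-5 - t^-4 + 2t^-3 - t^-2 + t^-1  [12 crossings, <D> = A^-2 - A^2 + 2A^6 - A^10 + A^14 - A^18, w = -2]
key observation: comparing 3 Jones polynomials yields 3 groups


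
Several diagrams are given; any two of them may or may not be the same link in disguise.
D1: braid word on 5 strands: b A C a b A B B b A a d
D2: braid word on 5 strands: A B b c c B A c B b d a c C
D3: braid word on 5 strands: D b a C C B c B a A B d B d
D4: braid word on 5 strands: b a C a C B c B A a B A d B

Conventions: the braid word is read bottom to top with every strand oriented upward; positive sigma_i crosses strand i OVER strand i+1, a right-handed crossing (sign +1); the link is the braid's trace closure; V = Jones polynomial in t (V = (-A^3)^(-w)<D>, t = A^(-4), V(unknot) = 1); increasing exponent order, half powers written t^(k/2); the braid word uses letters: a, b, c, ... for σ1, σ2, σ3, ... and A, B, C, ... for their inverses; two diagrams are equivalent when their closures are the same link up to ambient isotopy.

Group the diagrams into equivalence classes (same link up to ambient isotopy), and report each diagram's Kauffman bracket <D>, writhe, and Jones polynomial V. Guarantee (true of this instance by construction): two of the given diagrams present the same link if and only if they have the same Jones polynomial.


grouping into links: {D1} | {D2} | {D3, D4}
V(D1) = 1  (w 0, c 12, <D> = 1)
D2 (bracket -A^-10 + A^-6 + A^2; 14 crossings at w = +2): V = t + t^3 - t^4
V(D3) = -t^-6 + t^-5 - t^-4 + 2t^-3 - t^-2 + t^-1  [14 crossings, <D> = A^-2 - A^2 + 2A^6 - A^10 + A^14 - A^18, w = -2]
D4 (bracket A^-2 - A^2 + 2A^6 - A^10 + A^14 - A^18; 14 crossings at w = -2): V = -t^-6 + t^-5 - t^-4 + 2t^-3 - t^-2 + t^-1
key observation: comparing 4 Jones polynomials yields 3 groups


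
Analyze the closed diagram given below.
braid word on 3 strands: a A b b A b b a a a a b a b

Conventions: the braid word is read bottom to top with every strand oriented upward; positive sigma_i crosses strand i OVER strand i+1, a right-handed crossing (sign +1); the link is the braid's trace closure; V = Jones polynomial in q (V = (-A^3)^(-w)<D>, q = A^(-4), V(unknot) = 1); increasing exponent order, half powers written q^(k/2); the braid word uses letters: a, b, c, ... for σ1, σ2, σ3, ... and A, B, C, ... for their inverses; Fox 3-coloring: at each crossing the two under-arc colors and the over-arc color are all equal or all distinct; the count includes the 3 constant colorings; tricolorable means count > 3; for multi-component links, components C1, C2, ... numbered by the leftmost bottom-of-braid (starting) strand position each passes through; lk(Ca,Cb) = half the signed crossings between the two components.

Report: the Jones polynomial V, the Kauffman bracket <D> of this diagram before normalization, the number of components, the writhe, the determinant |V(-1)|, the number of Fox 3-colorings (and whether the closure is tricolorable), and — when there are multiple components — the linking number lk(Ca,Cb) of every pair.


Jones polynomial: V(q) = q^4 + 2q^6 - 2q^7 + 2q^8 - 3q^9 + 3q^10 - 3q^11 + 2q^12 - 2q^13 + q^14
<D> = A^-26 - 2A^-22 + 2A^-18 - 3A^-14 + 3A^-10 - 3A^-6 + 2A^-2 - 2A^2 + 2A^6 + A^14; writhe +10
components 1, writhe +10 (14 crossings)
3-colorings: 9 of 3^14, det 21 — tricolorable
note: w = +10 (over 14 crossings) is diagram-only; (-A^3)^(-10) removes it from V


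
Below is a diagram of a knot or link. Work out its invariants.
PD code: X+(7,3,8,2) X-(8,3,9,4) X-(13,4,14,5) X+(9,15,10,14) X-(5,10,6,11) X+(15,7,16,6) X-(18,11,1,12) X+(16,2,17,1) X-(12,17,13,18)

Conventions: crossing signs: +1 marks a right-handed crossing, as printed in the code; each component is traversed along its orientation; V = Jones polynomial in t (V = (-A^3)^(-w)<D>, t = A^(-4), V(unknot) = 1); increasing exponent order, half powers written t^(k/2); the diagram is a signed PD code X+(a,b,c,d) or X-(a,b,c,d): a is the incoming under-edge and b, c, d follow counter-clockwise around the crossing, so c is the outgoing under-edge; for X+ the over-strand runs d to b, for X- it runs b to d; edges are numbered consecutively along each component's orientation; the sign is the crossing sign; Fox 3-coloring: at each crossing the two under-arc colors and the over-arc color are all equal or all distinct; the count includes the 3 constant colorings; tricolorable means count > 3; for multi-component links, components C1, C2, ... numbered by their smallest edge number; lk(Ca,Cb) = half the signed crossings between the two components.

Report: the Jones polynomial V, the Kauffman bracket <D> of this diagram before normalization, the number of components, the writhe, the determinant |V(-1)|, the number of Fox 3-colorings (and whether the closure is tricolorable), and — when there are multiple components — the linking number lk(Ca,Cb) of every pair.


Jones polynomial: V(t) = t^-4 - t^-3 + t^-2 - 2t^-1 + 2 - t + t^2
<D> = -A^-11 + A^-7 - 2A^-3 + 2A - A^5 + A^9 - A^13; writhe -1
components 1, writhe -1 (9 crossings)
3-colorings: 9 of 3^9, det 9 — tricolorable
note: det 9 = |V(-1)|; divisible by 3, so tricolorable


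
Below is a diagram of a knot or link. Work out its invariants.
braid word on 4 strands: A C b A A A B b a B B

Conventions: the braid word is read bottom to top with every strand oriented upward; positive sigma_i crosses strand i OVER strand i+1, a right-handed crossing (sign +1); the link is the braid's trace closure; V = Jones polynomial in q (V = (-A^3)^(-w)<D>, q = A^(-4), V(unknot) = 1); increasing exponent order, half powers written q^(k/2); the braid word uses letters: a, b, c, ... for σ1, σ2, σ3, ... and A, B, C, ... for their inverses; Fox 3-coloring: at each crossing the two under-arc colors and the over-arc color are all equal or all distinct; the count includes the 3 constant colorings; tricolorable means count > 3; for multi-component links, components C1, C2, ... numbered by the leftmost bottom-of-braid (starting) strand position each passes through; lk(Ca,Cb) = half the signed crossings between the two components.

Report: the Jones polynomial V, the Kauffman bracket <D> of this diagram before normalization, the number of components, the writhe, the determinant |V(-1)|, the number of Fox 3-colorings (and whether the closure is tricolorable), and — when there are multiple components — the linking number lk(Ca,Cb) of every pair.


V = -q^-6 + q^-5 - q^-4 + 2q^-3 - q^-2 + q^-1
<D> = -A^-11 + A^-7 - 2A^-3 + A - A^5 + A^9 (w = -5)
1 component over 11 crossings, w = -5
3 Fox colorings among 3^11, |V(-1)| = 7: not tricolorable
why: inverse pairs cancel, leaving σ1⁻¹ σ3⁻¹ σ2 σ1⁻¹ σ1⁻¹ σ2⁻¹ σ2⁻¹


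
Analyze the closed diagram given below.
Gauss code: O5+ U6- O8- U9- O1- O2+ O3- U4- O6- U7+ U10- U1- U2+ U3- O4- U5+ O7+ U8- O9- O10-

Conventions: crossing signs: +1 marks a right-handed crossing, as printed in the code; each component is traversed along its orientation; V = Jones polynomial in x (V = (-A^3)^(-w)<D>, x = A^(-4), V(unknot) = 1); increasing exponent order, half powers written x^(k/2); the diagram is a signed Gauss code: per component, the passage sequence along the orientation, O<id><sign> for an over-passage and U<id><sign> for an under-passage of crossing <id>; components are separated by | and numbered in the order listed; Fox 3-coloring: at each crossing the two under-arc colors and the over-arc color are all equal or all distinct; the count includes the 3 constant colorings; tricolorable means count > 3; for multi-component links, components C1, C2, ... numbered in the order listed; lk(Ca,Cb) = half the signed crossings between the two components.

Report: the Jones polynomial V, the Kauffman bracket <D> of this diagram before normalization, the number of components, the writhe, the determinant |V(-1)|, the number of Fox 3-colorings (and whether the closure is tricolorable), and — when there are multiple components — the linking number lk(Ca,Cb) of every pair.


V = -x^-6 + x^-5 - x^-4 + 2x^-3 - x^-2 + x^-1
<D> = A^-8 - A^-4 + 2 - A^4 + A^8 - A^12 (w = -4)
1 component over 10 crossings, w = -4
3 Fox colorings among 3^10, |V(-1)| = 7: not tricolorable
why: V spans 5 powers of x: at least 5 crossings in any diagram


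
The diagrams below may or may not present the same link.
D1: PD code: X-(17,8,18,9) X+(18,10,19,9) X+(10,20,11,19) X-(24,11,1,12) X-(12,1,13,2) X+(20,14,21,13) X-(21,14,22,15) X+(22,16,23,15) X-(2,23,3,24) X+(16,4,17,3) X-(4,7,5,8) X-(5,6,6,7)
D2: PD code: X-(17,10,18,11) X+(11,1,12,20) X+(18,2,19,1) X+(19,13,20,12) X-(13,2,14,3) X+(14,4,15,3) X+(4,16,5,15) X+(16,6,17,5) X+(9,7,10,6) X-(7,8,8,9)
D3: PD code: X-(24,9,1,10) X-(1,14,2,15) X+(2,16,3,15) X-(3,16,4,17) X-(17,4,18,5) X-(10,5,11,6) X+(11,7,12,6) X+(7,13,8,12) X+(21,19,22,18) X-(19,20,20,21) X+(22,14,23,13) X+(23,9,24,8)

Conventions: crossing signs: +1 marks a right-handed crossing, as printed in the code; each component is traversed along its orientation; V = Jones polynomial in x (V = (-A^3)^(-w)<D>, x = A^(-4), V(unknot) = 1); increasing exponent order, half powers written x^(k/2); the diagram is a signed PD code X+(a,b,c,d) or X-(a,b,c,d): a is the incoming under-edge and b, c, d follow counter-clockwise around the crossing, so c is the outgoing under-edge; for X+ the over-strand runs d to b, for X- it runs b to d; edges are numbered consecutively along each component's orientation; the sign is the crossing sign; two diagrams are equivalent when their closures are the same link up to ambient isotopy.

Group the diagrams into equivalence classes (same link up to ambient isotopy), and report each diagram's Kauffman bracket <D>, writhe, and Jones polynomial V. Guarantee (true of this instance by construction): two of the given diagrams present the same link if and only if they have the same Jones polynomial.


classes: {D1} | {D2} | {D3}
V(D1) = -x^-3 + 2x^-2 - 2x^-1 + 3 - 2x + 2x^2 - x^3  [12 crossings, <D> = -A^-18 + 2A^-14 - 2A^-10 + 3A^-6 - 2A^-2 + 2A^2 - A^6, w = -2]
V(D2) = x + x^3 - x^4  [10 crossings, <D> = -A^-4 + 1 + A^8, w = +4]
D3 (bracket 1; 12 crossings at w = 0): V = 1
note: comparing 3 Jones polynomials yields 3 groups
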